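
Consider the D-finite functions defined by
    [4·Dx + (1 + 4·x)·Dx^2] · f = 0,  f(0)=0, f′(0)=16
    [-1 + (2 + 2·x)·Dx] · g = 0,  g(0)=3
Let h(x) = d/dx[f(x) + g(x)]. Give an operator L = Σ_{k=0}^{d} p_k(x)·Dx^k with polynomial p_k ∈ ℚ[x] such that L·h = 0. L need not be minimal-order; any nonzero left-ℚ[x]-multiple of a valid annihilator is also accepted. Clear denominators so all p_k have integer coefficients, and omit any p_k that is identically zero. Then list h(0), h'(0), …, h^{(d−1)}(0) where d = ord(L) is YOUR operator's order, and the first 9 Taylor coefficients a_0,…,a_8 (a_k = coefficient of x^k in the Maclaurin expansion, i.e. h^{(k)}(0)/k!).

f: a_k = 0, 16, -32, 256/3, -256, 4096/5, -8192/3, 65536/7, -32768, …
g: a_k = 3, 3/2, -3/8, 3/16, -15/128, 21/256, -63/1024, 99/2048, -1287/32768, …
h₀=f+g: left-lcm gives L₀, ord ≤ 3.
Derive L from L₀ (diff closure).
L = (52 + 16·x) + (125 + 232·x + 80·x^2)·Dx + (14 + 78·x + 96·x^2 + 32·x^3)·Dx^2  (order 2).
h: a_k = 35/2, -259/4, 4105/16, -32783/32, 1048681/256, -8388797/512, 134218421/2048, -1073743111/4096, 68719496041/65536, …
ICs: h(0) = 35/2, h′(0) = -259/4.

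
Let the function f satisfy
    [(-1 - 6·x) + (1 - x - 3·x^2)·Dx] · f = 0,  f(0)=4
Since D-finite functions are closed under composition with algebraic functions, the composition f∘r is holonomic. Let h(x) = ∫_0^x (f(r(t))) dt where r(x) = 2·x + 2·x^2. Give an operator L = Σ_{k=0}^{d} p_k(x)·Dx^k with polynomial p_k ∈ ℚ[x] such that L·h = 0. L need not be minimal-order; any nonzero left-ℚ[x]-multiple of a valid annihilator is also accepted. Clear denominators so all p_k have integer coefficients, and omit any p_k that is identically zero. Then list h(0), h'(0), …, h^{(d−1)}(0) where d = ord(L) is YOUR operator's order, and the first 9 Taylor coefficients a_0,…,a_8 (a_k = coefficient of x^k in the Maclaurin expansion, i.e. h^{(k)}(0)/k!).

f: a_k = 4, 4, 16, 28, 76, 160, 388, 868, 2032, …
Change of var in L_f (x↦r) gives L₀.
Integrate: L := L₀·Dx.
L = (2 + 28·x + 72·x^2 + 48·x^3)·Dx + (-1 + 2·x + 14·x^2 + 24·x^3 + 12·x^4)·Dx^2  (order 2).
h: a_k = 0, 4, 4, 24, 88, 1952/5, 1776, 57952/7, 39520, …
ICs: h(0) = 0, h′(0) = 4.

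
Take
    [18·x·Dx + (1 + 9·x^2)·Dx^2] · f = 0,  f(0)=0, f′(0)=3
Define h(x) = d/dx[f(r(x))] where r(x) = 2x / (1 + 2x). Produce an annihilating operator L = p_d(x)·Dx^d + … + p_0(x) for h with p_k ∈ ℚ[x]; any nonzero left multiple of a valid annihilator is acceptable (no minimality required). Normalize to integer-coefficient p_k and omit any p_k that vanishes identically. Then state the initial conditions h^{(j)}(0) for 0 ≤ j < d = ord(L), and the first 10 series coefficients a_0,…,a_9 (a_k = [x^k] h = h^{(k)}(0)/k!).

L = (4 + 80·x) + (1 + 4·x + 40·x^2)·Dx  (order 1).
h: a_k = 6, -24, -144, 1536, -384, -59904, 254976, 1376256, -15704064, 7766016, …
ICs: h(0) = 6.

f: a_k = 0, 3, 0, -9, 0, 243/5, 0, -2187/7, 0, 2187, …
Substitute x→r, Dx→(1/r')Dx; clear ⇒ L₀.
Derive L from L₀ (diff closure).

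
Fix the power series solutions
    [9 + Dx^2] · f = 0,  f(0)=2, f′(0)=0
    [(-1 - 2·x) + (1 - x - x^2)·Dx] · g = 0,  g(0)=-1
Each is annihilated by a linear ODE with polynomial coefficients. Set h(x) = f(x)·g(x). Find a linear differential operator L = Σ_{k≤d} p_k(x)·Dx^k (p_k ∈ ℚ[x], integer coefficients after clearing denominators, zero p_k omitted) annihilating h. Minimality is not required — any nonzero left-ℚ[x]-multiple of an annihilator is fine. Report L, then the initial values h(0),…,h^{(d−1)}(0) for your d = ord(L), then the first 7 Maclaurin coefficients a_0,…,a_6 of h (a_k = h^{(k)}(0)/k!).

L = (-7 + 9·x + 9·x^2) + (2 + 4·x)·Dx + (-1 + x + x^2)·Dx^2  (order 2).
h: a_k = -2, -2, 5, 3, 5/4, 17/4, 301/40, …
ICs: h(0) = -2, h′(0) = -2.

f: a_k = 2, 0, -9, 0, 27/4, 0, -81/40, …
g: a_k = -1, -1, -2, -3, -5, -8, -13, …
Sym-product of L_f,L_g gives L₀ (≤ ord 2).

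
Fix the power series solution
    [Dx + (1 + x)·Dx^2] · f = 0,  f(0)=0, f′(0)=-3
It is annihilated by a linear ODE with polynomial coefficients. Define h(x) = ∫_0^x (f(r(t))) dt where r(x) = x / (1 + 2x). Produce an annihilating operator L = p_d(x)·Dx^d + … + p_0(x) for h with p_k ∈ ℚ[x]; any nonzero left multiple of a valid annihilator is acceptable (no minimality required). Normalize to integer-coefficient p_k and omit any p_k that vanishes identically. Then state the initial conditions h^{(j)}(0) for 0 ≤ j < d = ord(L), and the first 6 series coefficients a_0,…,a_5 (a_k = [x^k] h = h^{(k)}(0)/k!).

f: a_k = 0, -3, 3/2, -1, 3/4, -3/5, …
Substitute x→r, Dx→(1/r')Dx; clear ⇒ L₀.
∫: right-multiply L₀ by Dx.
L = (5 + 12·x)·Dx^2 + (1 + 5·x + 6·x^2)·Dx^3  (order 3).
h: a_k = 0, 0, -3/2, 5/2, -19/4, 39/4, …
ICs: h(0) = 0, h′(0) = 0, h′′(0) = -3.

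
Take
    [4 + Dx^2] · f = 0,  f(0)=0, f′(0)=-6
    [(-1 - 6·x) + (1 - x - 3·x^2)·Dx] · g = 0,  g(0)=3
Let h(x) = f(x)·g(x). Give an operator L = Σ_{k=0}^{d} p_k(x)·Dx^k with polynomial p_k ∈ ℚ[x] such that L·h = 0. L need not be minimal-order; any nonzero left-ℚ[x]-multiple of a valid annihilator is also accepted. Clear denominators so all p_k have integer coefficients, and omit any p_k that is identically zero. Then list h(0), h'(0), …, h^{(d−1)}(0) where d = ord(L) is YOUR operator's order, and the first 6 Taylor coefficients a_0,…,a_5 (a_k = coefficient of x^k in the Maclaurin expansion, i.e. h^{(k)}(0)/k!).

L = (2 + 4·x + 12·x^2) + (2 + 12·x)·Dx + (-1 + x + 3·x^2)·Dx^2  (order 2).
h: a_k = 0, -18, -18, -60, -114, -1482/5, …
ICs: h(0) = 0, h′(0) = -18.

f: a_k = 0, -6, 0, 4, 0, -4/5, …
g: a_k = 3, 3, 12, 21, 57, 120, …
Product ⇒ symmetric product L₀, ord ≤ 2.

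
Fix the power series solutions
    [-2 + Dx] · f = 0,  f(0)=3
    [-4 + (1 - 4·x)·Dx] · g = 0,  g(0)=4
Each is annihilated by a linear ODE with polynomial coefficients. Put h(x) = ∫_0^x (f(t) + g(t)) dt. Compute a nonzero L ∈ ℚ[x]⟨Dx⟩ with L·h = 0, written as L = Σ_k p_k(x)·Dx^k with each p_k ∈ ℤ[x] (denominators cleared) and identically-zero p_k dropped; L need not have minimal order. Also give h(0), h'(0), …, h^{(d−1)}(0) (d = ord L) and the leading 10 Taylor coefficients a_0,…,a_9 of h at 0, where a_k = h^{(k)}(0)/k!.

f: a_k = 3, 6, 6, 4, 2, 4/5, 4/15, 8/105, 2/105, 4/945, …
g: a_k = 4, 16, 64, 256, 1024, 4096, 16384, 65536, 262144, 1048576, …
h₀=f+g: left-lcm gives L₀, ord ≤ 2.
h=∫h₀ ⇒ L = L₀·Dx.
L = (24 + 32·x)·Dx + (-14 - 16·x + 32·x^2)·Dx^2 + (1 - 16·x^2)·Dx^3  (order 3).
h: a_k = 0, 7, 11, 70/3, 65, 1026/5, 3414/5, 245764/105, 860161/105, 27525122/945, …
ICs: h(0) = 0, h′(0) = 7, h′′(0) = 22.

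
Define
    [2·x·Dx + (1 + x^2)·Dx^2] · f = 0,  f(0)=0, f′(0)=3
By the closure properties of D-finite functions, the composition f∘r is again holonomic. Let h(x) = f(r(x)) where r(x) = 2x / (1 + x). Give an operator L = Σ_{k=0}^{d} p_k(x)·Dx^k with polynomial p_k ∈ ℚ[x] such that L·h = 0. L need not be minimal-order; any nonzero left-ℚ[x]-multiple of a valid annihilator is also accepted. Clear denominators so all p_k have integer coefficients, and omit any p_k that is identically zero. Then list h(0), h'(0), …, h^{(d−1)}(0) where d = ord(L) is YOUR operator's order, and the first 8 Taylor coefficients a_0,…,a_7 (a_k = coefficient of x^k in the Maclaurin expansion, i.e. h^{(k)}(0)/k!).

f: a_k = 0, 3, 0, -1, 0, 3/5, 0, -3/7, …
Substitute x→r, Dx→(1/r')Dx; clear ⇒ L₀.
L = (2 + 10·x)·Dx + (1 + 2·x + 5·x^2)·Dx^2  (order 2).
h: a_k = 0, 6, -6, -2, 18, -114/5, -22, 834/7, …
ICs: h(0) = 0, h′(0) = 6.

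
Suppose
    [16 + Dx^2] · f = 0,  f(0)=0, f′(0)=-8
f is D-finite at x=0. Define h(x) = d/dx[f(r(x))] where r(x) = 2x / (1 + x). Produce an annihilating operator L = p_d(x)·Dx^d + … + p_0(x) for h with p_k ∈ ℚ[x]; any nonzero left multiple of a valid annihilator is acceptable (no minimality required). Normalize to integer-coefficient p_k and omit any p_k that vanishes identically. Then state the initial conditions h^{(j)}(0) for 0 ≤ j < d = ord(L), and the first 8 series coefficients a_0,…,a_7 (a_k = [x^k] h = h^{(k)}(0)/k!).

L = (70 + 12·x + 6·x^2) + (6 + 18·x + 18·x^2 + 6·x^3)·Dx + (1 + 4·x + 6·x^2 + 4·x^3 + x^4)·Dx^2  (order 2).
h: a_k = -16, 32, 464, -1984, 6928/3, 6240, -1516976/45, 3499648/45, …
ICs: h(0) = -16, h′(0) = 32.

f: a_k = 0, -8, 0, 64/3, 0, -256/15, 0, 2048/315, …
Substitute x→r, Dx→(1/r')Dx; clear ⇒ L₀.
Derive L from L₀ (diff closure).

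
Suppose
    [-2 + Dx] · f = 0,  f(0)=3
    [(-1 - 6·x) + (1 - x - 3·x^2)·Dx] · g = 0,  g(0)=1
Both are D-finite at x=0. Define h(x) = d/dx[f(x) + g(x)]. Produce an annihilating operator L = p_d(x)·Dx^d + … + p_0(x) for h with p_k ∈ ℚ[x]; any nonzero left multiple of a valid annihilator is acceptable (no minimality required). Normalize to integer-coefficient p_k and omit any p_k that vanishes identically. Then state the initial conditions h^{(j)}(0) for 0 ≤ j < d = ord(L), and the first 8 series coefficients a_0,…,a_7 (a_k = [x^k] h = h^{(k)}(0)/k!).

f: a_k = 3, 6, 6, 4, 2, 4/5, 4/15, 8/105, …
g: a_k = 1, 1, 4, 7, 19, 40, 97, 217, …
L₀ := lclm(L_f,L_g); ord L₀ ≤ 1+1.
h₀' ⇒ L via d/dx closure of L₀.
L = (26 + 268·x + 300·x^2 + 864·x^3 + 324·x^4) + (-19 - 136·x - 196·x^2 - 372·x^3 + 90·x^4 + 108·x^5)·Dx + (3 + x + 23·x^2 - 30·x^3 - 126·x^4 - 54·x^5)·Dx^2  (order 2).
h: a_k = 7, 20, 33, 84, 204, 2918/5, 22793/15, 426736/105, …
ICs: h(0) = 7, h′(0) = 20.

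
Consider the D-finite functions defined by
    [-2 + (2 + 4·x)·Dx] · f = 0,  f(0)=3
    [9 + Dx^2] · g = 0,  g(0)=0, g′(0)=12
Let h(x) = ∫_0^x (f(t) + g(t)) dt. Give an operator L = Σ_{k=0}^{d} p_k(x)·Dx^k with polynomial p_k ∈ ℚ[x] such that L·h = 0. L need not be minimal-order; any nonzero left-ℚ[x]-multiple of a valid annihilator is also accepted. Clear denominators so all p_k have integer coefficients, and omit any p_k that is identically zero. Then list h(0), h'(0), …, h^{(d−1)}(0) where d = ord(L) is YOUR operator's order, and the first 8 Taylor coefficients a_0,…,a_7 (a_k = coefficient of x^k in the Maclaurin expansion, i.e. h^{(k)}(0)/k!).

L = (-27 - 81·x - 81·x^2)·Dx + (18 + 117·x + 243·x^2 + 162·x^3)·Dx^2 + (-3 - 9·x - 9·x^2)·Dx^3 + (2 + 13·x + 27·x^2 + 18·x^3)·Dx^4  (order 4).
h: a_k = 0, 3, 15/2, -1/2, -33/8, -3/8, 143/80, -9/16, …
ICs: h(0) = 0, h′(0) = 3, h′′(0) = 15, h′′′(0) = -3.

f: a_k = 3, 3, -3/2, 3/2, -15/8, 21/8, -63/16, 99/16, …
g: a_k = 0, 12, 0, -18, 0, 81/10, 0, -243/140, …
Weyl lclm of L_f,L_g ⇒ L₀ (ord ≤ 3).
Integrate: L := L₀·Dx.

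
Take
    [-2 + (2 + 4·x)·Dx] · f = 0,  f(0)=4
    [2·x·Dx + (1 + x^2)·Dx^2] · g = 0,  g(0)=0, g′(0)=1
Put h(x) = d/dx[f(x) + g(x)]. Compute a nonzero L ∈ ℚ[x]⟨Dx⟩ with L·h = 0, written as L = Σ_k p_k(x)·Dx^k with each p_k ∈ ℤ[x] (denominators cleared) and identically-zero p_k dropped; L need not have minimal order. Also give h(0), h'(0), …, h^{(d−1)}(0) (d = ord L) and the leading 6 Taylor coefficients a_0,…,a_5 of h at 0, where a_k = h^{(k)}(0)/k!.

L = (-2 - 10·x + 6·x^2 + 6·x^3) + (-5 - 8·x - 8·x^2 + 24·x^3 + 21·x^4)·Dx + (-1 + 6·x^2 + 6·x^3 + 7·x^4 + 6·x^5)·Dx^2  (order 2).
h: a_k = 5, -4, 5, -10, 37/2, -63/2, …
ICs: h(0) = 5, h′(0) = -4.

f: a_k = 4, 4, -2, 2, -5/2, 7/2, …
g: a_k = 0, 1, 0, -1/3, 0, 1/5, …
h₀=f+g: left-lcm gives L₀, ord ≤ 3.
h₀' ⇒ L via d/dx closure of L₀.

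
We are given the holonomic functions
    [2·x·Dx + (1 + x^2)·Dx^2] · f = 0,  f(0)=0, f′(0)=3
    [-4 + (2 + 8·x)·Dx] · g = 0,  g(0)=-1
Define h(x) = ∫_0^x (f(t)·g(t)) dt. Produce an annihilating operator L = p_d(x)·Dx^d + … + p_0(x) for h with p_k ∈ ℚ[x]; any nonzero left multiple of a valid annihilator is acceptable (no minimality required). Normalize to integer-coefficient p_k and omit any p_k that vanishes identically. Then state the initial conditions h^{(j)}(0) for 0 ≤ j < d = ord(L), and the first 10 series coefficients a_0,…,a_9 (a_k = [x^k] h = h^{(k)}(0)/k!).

f: a_k = 0, 3, 0, -1, 0, 3/5, 0, -3/7, 0, 1/3, …
g: a_k = -1, -2, 2, -4, 10, -28, 84, -264, 858, -2860, …
L₀ := L_f ⊗_s L_g (sym. prod.), ord ≤ 2.
h=∫h₀ ⇒ L = L₀·Dx.
L = (12 - 4·x - 4·x^2)·Dx + (-4 - 14·x + 12·x^2 + 16·x^3)·Dx^2 + (1 + 8·x + 17·x^2 + 8·x^3 + 16·x^4)·Dx^3  (order 3).
h: a_k = 0, 0, -3/2, -2, 7/4, -2, 137/30, -58/5, 8527/280, -26794/315, …
ICs: h(0) = 0, h′(0) = 0, h′′(0) = -3.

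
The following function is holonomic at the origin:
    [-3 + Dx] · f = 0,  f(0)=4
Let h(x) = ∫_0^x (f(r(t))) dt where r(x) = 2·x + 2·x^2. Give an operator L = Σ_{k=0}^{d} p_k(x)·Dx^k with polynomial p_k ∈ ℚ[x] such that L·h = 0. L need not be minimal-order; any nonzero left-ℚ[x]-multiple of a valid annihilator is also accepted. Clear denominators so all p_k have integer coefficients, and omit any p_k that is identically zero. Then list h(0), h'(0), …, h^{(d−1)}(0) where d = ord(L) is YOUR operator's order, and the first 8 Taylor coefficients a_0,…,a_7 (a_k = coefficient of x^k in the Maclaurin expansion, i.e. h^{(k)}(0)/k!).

f: a_k = 4, 12, 18, 18, 27/2, 81/10, 81/20, 243/140, …
h₀=f(r): pull back L_f along r ⇒ L₀.
Integrate: L := L₀·Dx.
L = (-6 - 12·x)·Dx + Dx^2  (order 2).
h: a_k = 0, 4, 12, 32, 72, 144, 1296/5, 14976/35, …
ICs: h(0) = 0, h′(0) = 4.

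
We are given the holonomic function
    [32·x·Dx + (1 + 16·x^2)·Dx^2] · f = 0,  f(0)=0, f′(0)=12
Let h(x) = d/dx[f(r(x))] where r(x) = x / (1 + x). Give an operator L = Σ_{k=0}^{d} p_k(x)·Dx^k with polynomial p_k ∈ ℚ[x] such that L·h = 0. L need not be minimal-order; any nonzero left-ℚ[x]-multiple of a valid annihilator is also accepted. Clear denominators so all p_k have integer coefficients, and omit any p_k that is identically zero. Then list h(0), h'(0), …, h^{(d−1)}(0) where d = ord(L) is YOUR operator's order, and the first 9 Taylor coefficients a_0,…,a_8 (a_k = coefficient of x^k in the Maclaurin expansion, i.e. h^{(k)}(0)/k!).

L = (2 + 34·x) + (1 + 2·x + 17·x^2)·Dx  (order 1).
h: a_k = 12, -24, -156, 720, 1212, -14664, 8724, 231840, -611988, …
ICs: h(0) = 12.

f: a_k = 0, 12, 0, -64, 0, 3072/5, 0, -49152/7, 0, …
Change of var in L_f (x↦r) gives L₀.
Differentiate: ansatz ord ≤ ord L₀ ⇒ L.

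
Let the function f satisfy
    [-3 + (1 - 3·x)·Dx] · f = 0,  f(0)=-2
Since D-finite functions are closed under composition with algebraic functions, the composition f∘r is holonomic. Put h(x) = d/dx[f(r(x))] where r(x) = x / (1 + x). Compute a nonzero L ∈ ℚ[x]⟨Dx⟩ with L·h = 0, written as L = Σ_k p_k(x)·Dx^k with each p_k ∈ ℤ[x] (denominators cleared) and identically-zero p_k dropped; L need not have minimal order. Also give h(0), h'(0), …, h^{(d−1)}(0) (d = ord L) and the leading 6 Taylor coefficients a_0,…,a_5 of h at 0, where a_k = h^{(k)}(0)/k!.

f: a_k = -2, -6, -18, -54, -162, -486, …
h₀=f(r): pull back L_f along r ⇒ L₀.
Derive L from L₀ (diff closure).
L = 4 + (-1 + 2·x)·Dx  (order 1).
h: a_k = -6, -24, -72, -192, -480, -1152, …
ICs: h(0) = -6.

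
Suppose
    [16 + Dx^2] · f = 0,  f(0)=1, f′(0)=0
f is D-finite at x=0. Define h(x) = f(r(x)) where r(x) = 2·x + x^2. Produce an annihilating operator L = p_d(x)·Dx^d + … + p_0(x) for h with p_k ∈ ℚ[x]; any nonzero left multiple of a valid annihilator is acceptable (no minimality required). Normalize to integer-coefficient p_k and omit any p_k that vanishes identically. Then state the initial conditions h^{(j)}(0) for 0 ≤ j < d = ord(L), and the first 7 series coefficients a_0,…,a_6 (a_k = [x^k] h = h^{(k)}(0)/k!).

f: a_k = 1, 0, -8, 0, 32/3, 0, -256/45, …
f∘r: x↦r, Dx↦Dx/r' in L_f ⇒ L₀.
L = (64 + 192·x + 192·x^2 + 64·x^3) - Dx + (1 + x)·Dx^2  (order 2).
h: a_k = 1, 0, -32, -32, 488/3, 1024/3, -4864/45, …
ICs: h(0) = 1, h′(0) = 0.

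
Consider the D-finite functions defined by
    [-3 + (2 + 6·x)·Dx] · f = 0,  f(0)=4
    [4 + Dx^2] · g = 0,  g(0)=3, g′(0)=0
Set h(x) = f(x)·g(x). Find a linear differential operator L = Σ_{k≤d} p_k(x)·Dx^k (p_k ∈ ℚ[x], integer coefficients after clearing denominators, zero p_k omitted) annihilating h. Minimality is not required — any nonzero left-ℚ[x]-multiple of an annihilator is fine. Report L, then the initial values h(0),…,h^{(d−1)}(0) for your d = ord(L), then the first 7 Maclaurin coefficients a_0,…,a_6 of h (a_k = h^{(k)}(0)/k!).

f: a_k = 4, 6, -9/2, 27/4, -405/32, 1701/64, -15309/256, …
g: a_k = 3, 0, -6, 0, 2, 0, -4/15, …
h₀=f·g: eliminate ⇒ L₀, order ≤ 1·2.
L = (43 + 96·x + 144·x^2) + (-12 - 36·x)·Dx + (4 + 24·x + 36·x^2)·Dx^2  (order 2).
h: a_k = 12, 18, -75/2, -63/4, -95/32, 3279/64, -435961/3840, …
ICs: h(0) = 12, h′(0) = 18.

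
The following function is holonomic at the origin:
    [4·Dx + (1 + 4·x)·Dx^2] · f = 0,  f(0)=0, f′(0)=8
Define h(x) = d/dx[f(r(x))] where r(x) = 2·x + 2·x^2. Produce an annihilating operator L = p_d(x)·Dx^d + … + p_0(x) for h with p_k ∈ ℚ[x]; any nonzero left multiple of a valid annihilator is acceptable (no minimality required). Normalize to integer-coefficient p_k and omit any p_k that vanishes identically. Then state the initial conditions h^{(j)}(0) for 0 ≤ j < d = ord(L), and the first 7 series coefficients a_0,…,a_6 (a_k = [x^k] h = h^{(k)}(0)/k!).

L = (6 + 16·x + 16·x^2) + (1 + 10·x + 24·x^2 + 16·x^3)·Dx  (order 1).
h: a_k = 16, -96, 640, -4352, 29696, -202752, 1384448, …
ICs: h(0) = 16.

f: a_k = 0, 8, -16, 128/3, -128, 2048/5, -4096/3, …
L₀ from L_f via x↦r, Dx↦r'^{-1}Dx.
h₀' ⇒ L via d/dx closure of L₀.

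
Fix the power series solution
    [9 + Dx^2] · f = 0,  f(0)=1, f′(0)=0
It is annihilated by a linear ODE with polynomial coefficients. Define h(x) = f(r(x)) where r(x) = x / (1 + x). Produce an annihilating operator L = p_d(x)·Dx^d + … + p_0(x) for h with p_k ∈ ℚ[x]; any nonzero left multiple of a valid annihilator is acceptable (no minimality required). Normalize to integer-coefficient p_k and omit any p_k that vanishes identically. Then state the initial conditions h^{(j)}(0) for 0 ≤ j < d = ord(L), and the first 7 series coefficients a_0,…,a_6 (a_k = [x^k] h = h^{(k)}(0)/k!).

L = 9 + (2 + 6·x + 6·x^2 + 2·x^3)·Dx + (1 + 4·x + 6·x^2 + 4·x^3 + x^4)·Dx^2  (order 2).
h: a_k = 1, 0, -9/2, 9, -81/8, 9/2, 819/80, …
ICs: h(0) = 1, h′(0) = 0.

f: a_k = 1, 0, -9/2, 0, 27/8, 0, -81/80, …
L₀ from L_f via x↦r, Dx↦r'^{-1}Dx.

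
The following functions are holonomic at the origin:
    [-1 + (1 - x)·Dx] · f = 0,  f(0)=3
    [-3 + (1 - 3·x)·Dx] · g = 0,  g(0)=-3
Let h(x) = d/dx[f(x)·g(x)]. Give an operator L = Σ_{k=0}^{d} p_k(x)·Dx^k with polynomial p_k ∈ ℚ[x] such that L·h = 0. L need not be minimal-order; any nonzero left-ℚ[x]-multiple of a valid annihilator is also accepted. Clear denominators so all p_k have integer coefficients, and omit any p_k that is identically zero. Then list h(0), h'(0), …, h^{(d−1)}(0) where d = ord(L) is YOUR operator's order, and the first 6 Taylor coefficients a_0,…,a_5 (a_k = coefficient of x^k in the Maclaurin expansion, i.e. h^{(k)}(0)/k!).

f: a_k = 3, 3, 3, 3, 3, 3, …
g: a_k = -3, -9, -27, -81, -243, -729, …
Sym-product of L_f,L_g gives L₀ (≤ ord 1).
Differentiate: ansatz ord ≤ ord L₀ ⇒ L.
L = (13 - 36·x + 27·x^2) + (-2 + 11·x - 18·x^2 + 9·x^3)·Dx  (order 1).
h: a_k = -36, -234, -1080, -4356, -16380, -59022, …
ICs: h(0) = -36.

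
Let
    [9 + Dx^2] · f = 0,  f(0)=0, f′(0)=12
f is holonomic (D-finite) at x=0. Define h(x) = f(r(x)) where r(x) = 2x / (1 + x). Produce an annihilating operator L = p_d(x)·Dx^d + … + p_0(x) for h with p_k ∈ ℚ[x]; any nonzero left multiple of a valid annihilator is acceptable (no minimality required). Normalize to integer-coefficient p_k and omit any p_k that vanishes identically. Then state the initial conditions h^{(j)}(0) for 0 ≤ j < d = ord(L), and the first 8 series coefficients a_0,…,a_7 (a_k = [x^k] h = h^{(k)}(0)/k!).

f: a_k = 0, 12, 0, -18, 0, 81/10, 0, -243/140, …
h₀=f(r): pull back L_f along r ⇒ L₀.
L = 36 + (2 + 6·x + 6·x^2 + 2·x^3)·Dx + (1 + 4·x + 6·x^2 + 4·x^3 + x^4)·Dx^2  (order 2).
h: a_k = 0, 24, -24, -120, 408, -2904/5, 120, 53544/35, …
ICs: h(0) = 0, h′(0) = 24.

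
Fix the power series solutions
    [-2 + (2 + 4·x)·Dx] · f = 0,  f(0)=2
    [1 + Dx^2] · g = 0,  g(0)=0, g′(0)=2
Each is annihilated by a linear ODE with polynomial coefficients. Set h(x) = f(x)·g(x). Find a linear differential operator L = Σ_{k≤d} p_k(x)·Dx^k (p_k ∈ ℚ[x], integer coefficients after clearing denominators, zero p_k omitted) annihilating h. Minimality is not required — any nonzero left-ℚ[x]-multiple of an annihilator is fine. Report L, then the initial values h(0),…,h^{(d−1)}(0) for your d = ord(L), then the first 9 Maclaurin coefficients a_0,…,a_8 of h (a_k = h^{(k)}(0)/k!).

L = (4 + 4·x + 4·x^2) + (-2 - 4·x)·Dx + (1 + 4·x + 4·x^2)·Dx^2  (order 2).
h: a_k = 0, 4, 4, -8/3, 4/3, -32/15, 16/5, -1528/315, 484/63, …
ICs: h(0) = 0, h′(0) = 4.

f: a_k = 2, 2, -1, 1, -5/4, 7/4, -21/8, 33/8, -429/64, …
g: a_k = 0, 2, 0, -1/3, 0, 1/60, 0, -1/2520, 0, …
f·g: L₀ = L_f ⊗_s L_g, ord ≤ 1·2.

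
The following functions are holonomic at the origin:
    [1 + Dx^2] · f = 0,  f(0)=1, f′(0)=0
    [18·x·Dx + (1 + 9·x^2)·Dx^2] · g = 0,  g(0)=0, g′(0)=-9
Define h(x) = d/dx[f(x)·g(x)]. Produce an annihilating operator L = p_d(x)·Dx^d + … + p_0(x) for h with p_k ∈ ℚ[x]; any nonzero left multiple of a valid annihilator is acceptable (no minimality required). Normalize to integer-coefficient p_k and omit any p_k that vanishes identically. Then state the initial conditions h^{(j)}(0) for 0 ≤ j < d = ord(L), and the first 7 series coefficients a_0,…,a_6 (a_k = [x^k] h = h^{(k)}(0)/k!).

L = (38998 + 738774·x^2 + 15162957·x^4 + 3032640·x^6 - 78732·x^8 - 1771470·x^10 + 531441·x^12) + (20772·x + 1033884·x^3 + 7902360·x^5 + 2624400·x^7 + 1180980·x^9 + 2125764·x^11)·Dx + (39368 + 755028·x^2 + 15369750·x^4 + 3887028·x^6 + 314928·x^8 - 1417176·x^10 + 1062882·x^12)·Dx^2 + (20772·x + 1033884·x^3 + 7902360·x^5 + 2624400·x^7 + 1180980·x^9 + 2125764·x^11)·Dx^3 + (370 + 16254·x^2 + 206793·x^4 + 854388·x^6 + 393660·x^8 + 354294·x^10 + 531441·x^12)·Dx^4  (order 4).
h: a_k = -9, 0, 189/2, 0, -6387/8, 0, 566341/80, …
ICs: h(0) = -9, h′(0) = 0, h′′(0) = 189, h′′′(0) = 0.

f: a_k = 1, 0, -1/2, 0, 1/24, 0, -1/720, …
g: a_k = 0, -9, 0, 27, 0, -729/5, 0, …
Product ⇒ symmetric product L₀, ord ≤ 4.
Differentiate: ansatz ord ≤ ord L₀ ⇒ L.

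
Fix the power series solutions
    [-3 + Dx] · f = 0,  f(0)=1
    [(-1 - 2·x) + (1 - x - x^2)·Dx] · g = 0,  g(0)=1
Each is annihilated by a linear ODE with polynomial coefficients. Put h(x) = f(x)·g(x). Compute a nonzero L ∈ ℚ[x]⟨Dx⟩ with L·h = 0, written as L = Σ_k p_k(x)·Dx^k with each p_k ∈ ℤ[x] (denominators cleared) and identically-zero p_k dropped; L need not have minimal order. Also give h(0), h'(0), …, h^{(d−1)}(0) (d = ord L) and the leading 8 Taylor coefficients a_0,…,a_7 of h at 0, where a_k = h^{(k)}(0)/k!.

f: a_k = 1, 3, 9/2, 9/2, 27/8, 81/40, 81/80, 243/560, …
g: a_k = 1, 1, 2, 3, 5, 8, 13, 21, …
L₀ := L_f ⊗_s L_g (sym. prod.), ord ≤ 1.
L = (4 - x - 3·x^2) + (-1 + x + x^2)·Dx  (order 1).
h: a_k = 1, 4, 19/2, 18, 247/8, 509/10, 6623/80, 18777/140, …
ICs: h(0) = 1.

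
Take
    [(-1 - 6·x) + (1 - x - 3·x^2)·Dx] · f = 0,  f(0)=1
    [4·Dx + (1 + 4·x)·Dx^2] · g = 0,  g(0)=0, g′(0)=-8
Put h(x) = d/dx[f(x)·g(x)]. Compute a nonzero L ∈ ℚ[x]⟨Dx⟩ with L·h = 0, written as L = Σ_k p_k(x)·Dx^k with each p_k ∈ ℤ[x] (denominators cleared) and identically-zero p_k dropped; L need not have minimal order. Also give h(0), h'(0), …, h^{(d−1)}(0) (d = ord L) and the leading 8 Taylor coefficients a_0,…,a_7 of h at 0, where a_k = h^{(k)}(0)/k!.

f: a_k = 1, 1, 4, 7, 19, 40, 97, 217, …
g: a_k = 0, -8, 16, -128/3, 128, -2048/5, 4096/3, -32768/7, …
L₀ := L_f ⊗_s L_g (sym. prod.), ord ≤ 2.
Derive L from L₀ (diff closure).
L = (218 + 1080·x + 2592·x^2) + (-1 + 142·x + 1224·x^2 + 2016·x^3)·Dx + (-5 - 39·x - 37·x^2 + 228·x^3 + 288·x^4)·Dx^2  (order 2).
h: a_k = -8, 16, -176, 1120/3, -7384/3, 34592/5, -525512/15, 12464192/105, …
ICs: h(0) = -8, h′(0) = 16.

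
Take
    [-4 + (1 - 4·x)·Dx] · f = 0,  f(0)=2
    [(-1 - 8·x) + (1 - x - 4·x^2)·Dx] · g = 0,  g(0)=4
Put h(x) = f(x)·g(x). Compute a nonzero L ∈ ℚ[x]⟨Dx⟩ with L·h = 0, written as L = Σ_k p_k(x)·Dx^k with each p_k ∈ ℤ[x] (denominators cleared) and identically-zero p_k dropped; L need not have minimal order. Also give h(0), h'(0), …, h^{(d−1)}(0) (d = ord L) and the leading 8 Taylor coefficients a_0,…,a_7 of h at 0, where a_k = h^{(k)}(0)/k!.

f: a_k = 2, 8, 32, 128, 512, 2048, 8192, 32768, …
g: a_k = 4, 4, 20, 36, 116, 260, 724, 1764, …
f·g: L₀ = L_f ⊗_s L_g, ord ≤ 1·1.
L = (-5 + 48·x^2) + (1 - 5·x + 16·x^3)·Dx  (order 1).
h: a_k = 8, 40, 200, 872, 3720, 15400, 63048, 255720, …
ICs: h(0) = 8.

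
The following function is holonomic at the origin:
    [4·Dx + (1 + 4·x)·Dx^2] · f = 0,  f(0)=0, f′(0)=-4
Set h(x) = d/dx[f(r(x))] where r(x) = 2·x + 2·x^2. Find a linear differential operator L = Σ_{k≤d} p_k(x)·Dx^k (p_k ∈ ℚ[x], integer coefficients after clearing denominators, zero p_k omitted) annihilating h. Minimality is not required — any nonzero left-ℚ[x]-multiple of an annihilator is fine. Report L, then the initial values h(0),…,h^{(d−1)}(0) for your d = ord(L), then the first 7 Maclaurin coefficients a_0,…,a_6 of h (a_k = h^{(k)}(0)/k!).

L = (6 + 16·x + 16·x^2) + (1 + 10·x + 24·x^2 + 16·x^3)·Dx  (order 1).
h: a_k = -8, 48, -320, 2176, -14848, 101376, -692224, …
ICs: h(0) = -8.

f: a_k = 0, -4, 8, -64/3, 64, -1024/5, 2048/3, …
Change of var in L_f (x↦r) gives L₀.
Derive L from L₀ (diff closure).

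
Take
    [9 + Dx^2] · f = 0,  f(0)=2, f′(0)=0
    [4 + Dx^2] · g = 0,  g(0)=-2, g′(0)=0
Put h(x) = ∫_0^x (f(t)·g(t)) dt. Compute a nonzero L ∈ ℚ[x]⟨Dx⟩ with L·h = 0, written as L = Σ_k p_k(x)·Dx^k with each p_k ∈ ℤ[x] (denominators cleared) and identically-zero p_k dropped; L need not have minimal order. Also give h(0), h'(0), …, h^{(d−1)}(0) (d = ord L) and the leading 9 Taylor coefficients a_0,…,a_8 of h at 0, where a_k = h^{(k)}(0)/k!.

f: a_k = 2, 0, -9, 0, 27/4, 0, -81/40, 0, 729/2240, …
g: a_k = -2, 0, 4, 0, -4/3, 0, 8/45, 0, -4/315, …
f·g: L₀ = L_f ⊗_s L_g, ord ≤ 2·2.
h=∫h₀ ⇒ L = L₀·Dx.
L = 25·Dx + 26·Dx^3 + Dx^5  (order 5).
h: a_k = 0, -4, 0, 26/3, 0, -313/30, 0, 7813/1260, 0, …
ICs: h(0) = 0, h′(0) = -4, h′′(0) = 0, h′′′(0) = 52, h′′′′(0) = 0.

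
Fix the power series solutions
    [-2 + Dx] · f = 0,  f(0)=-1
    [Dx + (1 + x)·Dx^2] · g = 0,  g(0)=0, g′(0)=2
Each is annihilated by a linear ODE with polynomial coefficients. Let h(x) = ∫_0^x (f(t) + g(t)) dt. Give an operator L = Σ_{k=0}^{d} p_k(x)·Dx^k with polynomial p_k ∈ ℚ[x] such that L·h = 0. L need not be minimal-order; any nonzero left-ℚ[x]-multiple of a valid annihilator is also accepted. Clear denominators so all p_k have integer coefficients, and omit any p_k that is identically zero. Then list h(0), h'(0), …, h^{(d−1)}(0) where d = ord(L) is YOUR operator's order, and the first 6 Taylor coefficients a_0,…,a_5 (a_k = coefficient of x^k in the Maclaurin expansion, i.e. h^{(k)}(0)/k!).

L = (-8 - 4·x)·Dx^2 + (-2 - 8·x - 4·x^2)·Dx^3 + (3 + 5·x + 2·x^2)·Dx^4  (order 4).
h: a_k = 0, -1, 0, -1, -1/6, -7/30, …
ICs: h(0) = 0, h′(0) = -1, h′′(0) = 0, h′′′(0) = -6.

f: a_k = -1, -2, -2, -4/3, -2/3, -4/15, …
g: a_k = 0, 2, -1, 2/3, -1/2, 2/5, …
Sum ⇒ L₀ = lclm(L_f,L_g) in ℚ(x)⟨Dx⟩.
∫: right-multiply L₀ by Dx.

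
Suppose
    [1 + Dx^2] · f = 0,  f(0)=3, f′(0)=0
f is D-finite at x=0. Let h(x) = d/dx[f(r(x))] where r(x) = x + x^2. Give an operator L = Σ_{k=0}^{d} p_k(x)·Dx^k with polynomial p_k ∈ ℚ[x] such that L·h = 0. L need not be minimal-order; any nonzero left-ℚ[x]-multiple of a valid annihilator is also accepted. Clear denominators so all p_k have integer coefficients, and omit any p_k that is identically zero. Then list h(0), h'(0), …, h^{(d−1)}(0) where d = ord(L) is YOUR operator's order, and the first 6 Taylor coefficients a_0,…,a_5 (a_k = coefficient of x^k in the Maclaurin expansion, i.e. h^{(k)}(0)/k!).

L = (13 + 8·x + 24·x^2 + 32·x^3 + 16·x^4) + (-6 - 12·x)·Dx + (1 + 4·x + 4·x^2)·Dx^2  (order 2).
h: a_k = 0, -3, -9, -11/2, 5/2, 179/40, …
ICs: h(0) = 0, h′(0) = -3.

f: a_k = 3, 0, -3/2, 0, 1/8, 0, …
L₀ from L_f via x↦r, Dx↦r'^{-1}Dx.
Derive L from L₀ (diff closure).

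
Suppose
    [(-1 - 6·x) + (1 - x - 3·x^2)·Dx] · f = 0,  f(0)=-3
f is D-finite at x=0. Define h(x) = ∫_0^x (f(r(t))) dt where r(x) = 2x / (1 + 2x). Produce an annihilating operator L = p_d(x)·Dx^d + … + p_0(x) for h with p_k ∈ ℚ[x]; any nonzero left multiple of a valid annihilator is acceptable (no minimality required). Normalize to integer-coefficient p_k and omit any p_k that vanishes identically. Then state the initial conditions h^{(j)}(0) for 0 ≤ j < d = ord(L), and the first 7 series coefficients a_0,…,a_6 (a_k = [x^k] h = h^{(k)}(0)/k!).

L = (2 + 28·x)·Dx + (-1 - 4·x + 8·x^2 + 24·x^3)·Dx^2  (order 2).
h: a_k = 0, -3, -3, -12, 0, -432/5, 144, …
ICs: h(0) = 0, h′(0) = -3.

f: a_k = -3, -3, -12, -21, -57, -120, -291, …
Substitute x→r, Dx→(1/r')Dx; clear ⇒ L₀.
h=∫₀ˣh₀: take L = L₀·Dx.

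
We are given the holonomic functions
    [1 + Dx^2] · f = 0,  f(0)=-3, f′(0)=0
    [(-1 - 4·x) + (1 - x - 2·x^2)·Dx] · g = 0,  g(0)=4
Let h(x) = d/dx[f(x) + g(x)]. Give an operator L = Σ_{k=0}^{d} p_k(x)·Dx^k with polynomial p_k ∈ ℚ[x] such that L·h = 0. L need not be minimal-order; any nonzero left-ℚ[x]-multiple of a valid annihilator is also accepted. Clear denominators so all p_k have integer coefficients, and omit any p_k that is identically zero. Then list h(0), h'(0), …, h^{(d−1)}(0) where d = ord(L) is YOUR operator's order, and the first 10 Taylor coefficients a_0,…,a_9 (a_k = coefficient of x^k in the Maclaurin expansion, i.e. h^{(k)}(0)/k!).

f: a_k = -3, 0, 3/2, 0, -1/8, 0, 1/240, 0, -1/13440, 0, …
g: a_k = 4, 4, 12, 20, 44, 84, 172, 340, 684, 1364, …
h₀=f+g: left-lcm gives L₀, ord ≤ 3.
h₀' ⇒ L via d/dx closure of L₀.
L = (270 + 1200·x + 2862·x^2 + 1860·x^3 + 1920·x^4 + 144·x^5 + 96·x^6) + (-31 - 115·x + 75·x^2 + 241·x^3 + 430·x^4 + 372·x^5 + 56·x^6 + 32·x^7)·Dx + (270 + 1200·x + 2862·x^2 + 1860·x^3 + 1920·x^4 + 144·x^5 + 96·x^6)·Dx^2 + (-31 - 115·x + 75·x^2 + 241·x^3 + 430·x^4 + 372·x^5 + 56·x^6 + 32·x^7)·Dx^3  (order 3).
h: a_k = 4, 27, 60, 351/2, 420, 41281/40, 2380, 9192959/1680, 12276, 3304627201/120960, …
ICs: h(0) = 4, h′(0) = 27, h′′(0) = 120.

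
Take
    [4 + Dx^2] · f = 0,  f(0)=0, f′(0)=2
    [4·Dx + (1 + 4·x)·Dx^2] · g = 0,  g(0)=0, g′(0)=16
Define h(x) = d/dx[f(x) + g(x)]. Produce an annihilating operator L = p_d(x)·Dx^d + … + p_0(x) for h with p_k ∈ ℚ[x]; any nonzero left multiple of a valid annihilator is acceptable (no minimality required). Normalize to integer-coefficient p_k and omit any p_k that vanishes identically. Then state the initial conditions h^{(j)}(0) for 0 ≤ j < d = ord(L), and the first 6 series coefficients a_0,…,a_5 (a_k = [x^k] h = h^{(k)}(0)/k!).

f: a_k = 0, 2, 0, -4/3, 0, 4/15, …
g: a_k = 0, 16, -32, 256/3, -256, 4096/5, …
L₀ := lclm(L_f,L_g); ord L₀ ≤ 2+2.
h₀' ⇒ L via d/dx closure of L₀.
L = (400 + 128·x + 256·x^2) + (36 + 176·x + 192·x^2 + 256·x^3)·Dx + (100 + 32·x + 64·x^2)·Dx^2 + (9 + 44·x + 48·x^2 + 64·x^3)·Dx^3  (order 3).
h: a_k = 18, -64, 252, -1024, 12292/3, -16384, …
ICs: h(0) = 18, h′(0) = -64, h′′(0) = 504.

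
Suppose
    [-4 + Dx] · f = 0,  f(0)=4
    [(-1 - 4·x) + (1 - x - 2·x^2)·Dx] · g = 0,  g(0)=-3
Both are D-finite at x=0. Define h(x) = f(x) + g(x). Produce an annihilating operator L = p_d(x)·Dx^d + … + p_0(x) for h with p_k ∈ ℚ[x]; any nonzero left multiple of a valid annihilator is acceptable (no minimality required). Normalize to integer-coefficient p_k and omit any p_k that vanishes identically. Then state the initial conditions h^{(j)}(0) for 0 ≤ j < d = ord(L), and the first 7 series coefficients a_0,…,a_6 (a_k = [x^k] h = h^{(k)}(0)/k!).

f: a_k = 4, 16, 32, 128/3, 128/3, 512/15, 1024/45, …
g: a_k = -3, -3, -9, -15, -33, -63, -129, …
L₀ := lclm(L_f,L_g); ord L₀ ≤ 1+1.
L = (8 + 192·x^2 + 128·x^3) + (10 - 44·x - 72·x^2 + 64·x^3 + 64·x^4)·Dx + (-3 + 11·x + 6·x^2 - 24·x^3 - 16·x^4)·Dx^2  (order 2).
h: a_k = 1, 13, 23, 83/3, 29/3, -433/15, -4781/45, …
ICs: h(0) = 1, h′(0) = 13.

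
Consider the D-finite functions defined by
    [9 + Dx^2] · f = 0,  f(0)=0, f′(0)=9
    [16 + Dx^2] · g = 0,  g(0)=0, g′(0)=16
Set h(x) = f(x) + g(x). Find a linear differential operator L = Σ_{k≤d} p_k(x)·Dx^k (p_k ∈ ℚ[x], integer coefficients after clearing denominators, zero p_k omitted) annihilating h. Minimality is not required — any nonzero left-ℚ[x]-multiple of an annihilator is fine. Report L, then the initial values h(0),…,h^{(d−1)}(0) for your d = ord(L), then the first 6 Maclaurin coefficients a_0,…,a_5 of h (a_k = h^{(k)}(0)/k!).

f: a_k = 0, 9, 0, -27/2, 0, 243/40, …
g: a_k = 0, 16, 0, -128/3, 0, 512/15, …
f+g: L₀ = lclm(L_f,L_g), ord ≤ 2+2.
L = 144 + 25·Dx^2 + Dx^4  (order 4).
h: a_k = 0, 25, 0, -337/6, 0, 965/24, …
ICs: h(0) = 0, h′(0) = 25, h′′(0) = 0, h′′′(0) = -337.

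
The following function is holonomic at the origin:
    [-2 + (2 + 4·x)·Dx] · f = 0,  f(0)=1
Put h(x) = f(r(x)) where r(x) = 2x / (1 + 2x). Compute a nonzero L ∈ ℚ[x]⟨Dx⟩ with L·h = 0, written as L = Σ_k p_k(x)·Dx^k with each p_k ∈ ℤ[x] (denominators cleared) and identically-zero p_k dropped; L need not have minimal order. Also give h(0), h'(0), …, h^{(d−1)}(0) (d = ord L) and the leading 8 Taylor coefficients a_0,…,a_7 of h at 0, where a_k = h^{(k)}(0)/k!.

L = -2 + (1 + 8·x + 12·x^2)·Dx  (order 1).
h: a_k = 1, 2, -6, 20, -74, 300, -1308, 6024, …
ICs: h(0) = 1.

f: a_k = 1, 1, -1/2, 1/2, -5/8, 7/8, -21/16, 33/16, …
Substitute x→r, Dx→(1/r')Dx; clear ⇒ L₀.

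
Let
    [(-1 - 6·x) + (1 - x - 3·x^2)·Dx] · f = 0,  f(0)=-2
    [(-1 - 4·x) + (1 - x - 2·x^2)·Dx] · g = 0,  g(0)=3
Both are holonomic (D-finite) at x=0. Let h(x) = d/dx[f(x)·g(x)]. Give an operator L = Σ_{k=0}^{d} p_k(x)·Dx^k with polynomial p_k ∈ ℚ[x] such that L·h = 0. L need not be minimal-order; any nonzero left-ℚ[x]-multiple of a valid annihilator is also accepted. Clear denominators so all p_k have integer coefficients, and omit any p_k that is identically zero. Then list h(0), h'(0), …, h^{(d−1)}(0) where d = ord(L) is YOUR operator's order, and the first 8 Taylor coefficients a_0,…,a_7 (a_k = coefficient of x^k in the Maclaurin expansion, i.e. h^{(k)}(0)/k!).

f: a_k = -2, -2, -8, -14, -38, -80, -194, -434, …
g: a_k = 3, 3, 9, 15, 33, 63, 129, 255, …
Product ⇒ symmetric product L₀, ord ≤ 1.
Derive L from L₀ (diff closure).
L = (16 + 18·x - 36·x^2 - 368·x^3 - 132·x^4 + 900·x^5 + 720·x^6) + (-2 - 4·x + 39·x^2 + 16·x^3 - 160·x^4 - 69·x^5 + 210·x^6 + 144·x^7)·Dx  (order 1).
h: a_k = -12, -96, -342, -1296, -3960, -12132, -34356, -96000, …
ICs: h(0) = -12.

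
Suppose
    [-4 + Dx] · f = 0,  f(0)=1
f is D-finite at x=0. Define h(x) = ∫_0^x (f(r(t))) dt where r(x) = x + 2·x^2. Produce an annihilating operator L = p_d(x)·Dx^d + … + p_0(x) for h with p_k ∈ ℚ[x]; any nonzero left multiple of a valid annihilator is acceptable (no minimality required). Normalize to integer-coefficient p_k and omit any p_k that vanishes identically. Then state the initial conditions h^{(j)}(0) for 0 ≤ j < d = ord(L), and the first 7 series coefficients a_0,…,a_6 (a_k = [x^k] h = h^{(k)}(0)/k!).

L = (-4 - 16·x)·Dx + Dx^2  (order 2).
h: a_k = 0, 1, 2, 16/3, 32/3, 64/3, 1664/45, …
ICs: h(0) = 0, h′(0) = 1.

f: a_k = 1, 4, 8, 32/3, 32/3, 128/15, 256/45, …
h₀=f(r): pull back L_f along r ⇒ L₀.
h=∫h₀ ⇒ L = L₀·Dx.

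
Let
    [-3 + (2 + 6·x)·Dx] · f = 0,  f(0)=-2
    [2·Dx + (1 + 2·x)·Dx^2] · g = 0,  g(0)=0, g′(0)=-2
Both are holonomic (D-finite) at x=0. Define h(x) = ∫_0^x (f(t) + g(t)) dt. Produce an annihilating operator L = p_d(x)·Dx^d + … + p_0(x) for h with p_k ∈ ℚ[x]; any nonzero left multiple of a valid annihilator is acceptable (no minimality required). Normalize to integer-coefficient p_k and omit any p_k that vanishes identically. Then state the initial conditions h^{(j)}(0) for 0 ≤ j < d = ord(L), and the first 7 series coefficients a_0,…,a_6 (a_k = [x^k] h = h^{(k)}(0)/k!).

f: a_k = -2, -3, 9/4, -27/8, 405/64, -1701/128, 15309/512, …
g: a_k = 0, -2, 2, -8/3, 4, -32/5, 32/3, …
Sum ⇒ L₀ = lclm(L_f,L_g) in ℚ(x)⟨Dx⟩.
Integrate: L := L₀·Dx.
L = (-6 + 36·x)·Dx^2 + (5 + 84·x + 180·x^2)·Dx^3 + (2 + 22·x + 72·x^2 + 72·x^3)·Dx^4  (order 4).
h: a_k = 0, -2, -5/2, 17/12, -145/96, 661/320, -12601/3840, …
ICs: h(0) = 0, h′(0) = -2, h′′(0) = -5, h′′′(0) = 17/2.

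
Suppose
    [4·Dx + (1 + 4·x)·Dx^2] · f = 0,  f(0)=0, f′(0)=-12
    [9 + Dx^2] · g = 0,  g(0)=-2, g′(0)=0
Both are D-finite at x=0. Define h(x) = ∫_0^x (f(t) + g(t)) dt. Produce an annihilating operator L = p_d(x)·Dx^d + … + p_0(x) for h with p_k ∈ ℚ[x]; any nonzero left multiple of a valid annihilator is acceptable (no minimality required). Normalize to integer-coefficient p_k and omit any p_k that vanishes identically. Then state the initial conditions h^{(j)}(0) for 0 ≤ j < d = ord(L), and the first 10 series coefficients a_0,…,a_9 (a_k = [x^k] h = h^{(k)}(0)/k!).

L = (3780 + 2592·x + 5184·x^2)·Dx^2 + (369 + 2124·x + 3888·x^2 + 5184·x^3)·Dx^3 + (420 + 288·x + 576·x^2)·Dx^4 + (41 + 236·x + 432·x^2 + 576·x^3)·Dx^5  (order 5).
h: a_k = 0, -2, -6, 11, -16, 741/20, -512/5, 82001/280, -6144/7, 18349837/6720, …
ICs: h(0) = 0, h′(0) = -2, h′′(0) = -12, h′′′(0) = 66, h′′′′(0) = -384.

f: a_k = 0, -12, 24, -64, 192, -3072/5, 2048, -49152/7, 24576, -262144/3, …
g: a_k = -2, 0, 9, 0, -27/4, 0, 81/40, 0, -729/2240, 0, …
Sum ⇒ L₀ = lclm(L_f,L_g) in ℚ(x)⟨Dx⟩.
h=∫h₀ ⇒ L = L₀·Dx.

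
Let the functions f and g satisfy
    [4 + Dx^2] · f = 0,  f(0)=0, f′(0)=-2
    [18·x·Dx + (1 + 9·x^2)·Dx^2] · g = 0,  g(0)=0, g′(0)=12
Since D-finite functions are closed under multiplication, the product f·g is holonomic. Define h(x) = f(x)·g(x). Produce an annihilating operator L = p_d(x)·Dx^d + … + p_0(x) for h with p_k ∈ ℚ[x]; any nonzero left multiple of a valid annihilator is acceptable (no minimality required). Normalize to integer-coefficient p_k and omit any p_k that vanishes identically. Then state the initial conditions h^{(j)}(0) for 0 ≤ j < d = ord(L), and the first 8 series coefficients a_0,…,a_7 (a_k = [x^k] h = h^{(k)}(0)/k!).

f: a_k = 0, -2, 0, 4/3, 0, -4/15, 0, 8/315, …
g: a_k = 0, 12, 0, -36, 0, 972/5, 0, -8748/7, …
Sym-product of L_f,L_g gives L₀ (≤ ord 4).
L = (2080 + 50256·x^2 + 89424·x^4 + 186624·x^6 + 419904·x^8) + (3168·x + 38880·x^3 + 139968·x^5 + 419904·x^7)·Dx + (572 + 13788·x^2 + 33048·x^4 + 93312·x^6 + 209952·x^8)·Dx^2 + (792·x + 9720·x^3 + 34992·x^5 + 104976·x^7)·Dx^3 + (13 + 306·x^2 + 2673·x^4 + 11664·x^6 + 26244·x^8)·Dx^4  (order 4).
h: a_k = 0, 0, -24, 0, 88, 0, -440, 0, …
ICs: h(0) = 0, h′(0) = 0, h′′(0) = -48, h′′′(0) = 0.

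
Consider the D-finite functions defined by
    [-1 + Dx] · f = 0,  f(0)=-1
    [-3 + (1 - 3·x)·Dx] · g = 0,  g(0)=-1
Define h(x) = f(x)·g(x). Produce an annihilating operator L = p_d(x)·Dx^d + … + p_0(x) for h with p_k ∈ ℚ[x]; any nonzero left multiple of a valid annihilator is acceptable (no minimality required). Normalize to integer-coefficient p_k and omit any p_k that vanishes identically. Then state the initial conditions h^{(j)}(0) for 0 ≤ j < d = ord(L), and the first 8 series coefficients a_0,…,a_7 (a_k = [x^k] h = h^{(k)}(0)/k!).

L = (4 - 3·x) + (-1 + 3·x)·Dx  (order 1).
h: a_k = 1, 4, 25/2, 113/3, 2713/24, 5087/15, 732529/720, 1538311/504, …
ICs: h(0) = 1.

f: a_k = -1, -1, -1/2, -1/6, -1/24, -1/120, -1/720, -1/5040, …
g: a_k = -1, -3, -9, -27, -81, -243, -729, -2187, …
Sym-product of L_f,L_g gives L₀ (≤ ord 1).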